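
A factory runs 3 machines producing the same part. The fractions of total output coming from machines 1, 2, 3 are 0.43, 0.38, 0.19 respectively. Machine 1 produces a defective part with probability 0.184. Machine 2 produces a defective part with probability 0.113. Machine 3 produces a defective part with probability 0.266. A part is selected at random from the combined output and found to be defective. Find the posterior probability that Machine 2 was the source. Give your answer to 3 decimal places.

Posterior probability ≈ 0.249

Tabulate prior·likelihood by source: [1] prior 0.43, lik 0.184, product 0.07912; [2] prior 0.38, lik 0.113, product 0.04294; [3] prior 0.19, lik 0.266, product 0.05054.
Normalizing constant = 0.17260; the posterior for Machine 2 is its product over the sum, 0.04294/0.17260 = 0.249.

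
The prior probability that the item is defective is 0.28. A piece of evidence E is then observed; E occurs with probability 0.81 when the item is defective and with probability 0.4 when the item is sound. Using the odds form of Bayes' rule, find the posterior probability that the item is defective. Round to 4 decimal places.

Prior odds = 0.28/(1−0.28) = 0.38889. In log-odds, ln(0.38889) = -0.94446.
Add log likelihood ratio: ln(2.0250) = 0.70557.
Posterior log-odds = -0.23889, so posterior odds = exp(-0.23889) = 0.78750. Converting, P(H|E) = 0.78750/1.7875 = 0.4406.

Posterior probability ≈ 0.4406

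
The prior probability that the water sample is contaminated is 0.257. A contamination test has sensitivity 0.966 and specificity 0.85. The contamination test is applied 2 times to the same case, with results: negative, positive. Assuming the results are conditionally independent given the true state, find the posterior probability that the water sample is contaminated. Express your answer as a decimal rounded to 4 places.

Let H be the event that the water sample is contaminated; start with P(H) = 0.257. P('positive'|H) = 0.966, P('positive'|¬H) = 0.15.
Update on result 1 ('negative'): P(H) ← 0.034·0.2570 / (0.034·0.2570 + 0.85·0.7430) = 0.0087380/0.64029 = 0.0136.
Update on result 2 ('positive'): P(H) ← 0.966·0.0136 / (0.966·0.0136 + 0.15·0.9864) = 0.013183/0.16114 = 0.0818.

Posterior P(H) ≈ 0.0818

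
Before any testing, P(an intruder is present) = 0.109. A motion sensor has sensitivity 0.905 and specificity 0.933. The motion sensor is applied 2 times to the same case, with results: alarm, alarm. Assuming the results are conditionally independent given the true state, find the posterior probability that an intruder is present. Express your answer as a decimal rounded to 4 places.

With H the event that an intruder is present, the joint likelihood of the observed sequence is P(data|H) = 0.905·0.905 = 0.81903 and P(data|¬H) = 0.067·0.067 = 0.0044890.
Bayes: P(H|data) = 0.109·0.81903 / (0.109·0.81903 + 0.891·0.0044890) = 0.089274/0.093273 = 0.9571.

Posterior P(H) ≈ 0.9571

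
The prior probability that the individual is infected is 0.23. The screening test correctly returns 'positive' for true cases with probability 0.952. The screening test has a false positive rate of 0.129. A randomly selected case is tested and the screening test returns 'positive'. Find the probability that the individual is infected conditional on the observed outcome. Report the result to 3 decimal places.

Let H be the event that the individual is infected. P(H) = 0.23, so P(¬H) = 0.77. With E the 'positive' result, P(E|H) = 0.952 and P(E|¬H) = 0.129.
P(E) = 0.952·0.23 + 0.129·0.77 = 0.21896 + 0.099330 = 0.31829.
By Bayes' theorem, P(H|E) = 0.21896 / 0.31829 = 0.688.

P(H | E) ≈ 0.688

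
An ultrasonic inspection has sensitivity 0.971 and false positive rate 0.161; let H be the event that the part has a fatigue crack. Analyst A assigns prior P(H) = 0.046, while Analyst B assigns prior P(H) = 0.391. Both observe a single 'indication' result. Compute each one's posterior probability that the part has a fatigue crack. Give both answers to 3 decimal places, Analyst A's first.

Analyst A: 0.225; Analyst B: 0.795

P('+'|H) = 0.971, P('+'|¬H) = 0.161.
Analyst A: numerator 0.971·0.046 = 0.044666; evidence = 0.044666+0.161·0.954 = 0.19826; posterior = 0.225.
Analyst B: numerator 0.971·0.391 = 0.37966; evidence = 0.37966+0.161·0.609 = 0.47771; posterior = 0.795.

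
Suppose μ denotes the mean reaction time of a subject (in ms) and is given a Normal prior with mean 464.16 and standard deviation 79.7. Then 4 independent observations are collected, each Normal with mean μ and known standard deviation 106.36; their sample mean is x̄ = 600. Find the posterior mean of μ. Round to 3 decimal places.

Posterior mean ≈ 558.152

Prior precision 1/τ₀² = 1/79.7² = 0.00015743; data precision n/σ² = 4/106.36² = 0.00035359.
Posterior precision = 0.00015743 + 0.00035359 = 0.00051102.
Posterior mean = (0.00015743·464.16 + 0.00035359·600) / 0.00051102 = 558.152.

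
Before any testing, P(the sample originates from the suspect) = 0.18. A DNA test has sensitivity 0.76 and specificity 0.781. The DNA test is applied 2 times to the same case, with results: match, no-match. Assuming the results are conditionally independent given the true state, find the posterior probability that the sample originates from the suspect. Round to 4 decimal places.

Let H be the event that the sample originates from the suspect; start with P(H) = 0.18. P('match'|H) = 0.76, P('match'|¬H) = 0.219.
Update on result 1 ('match'): P(H) ← 0.76·0.1800 / (0.76·0.1800 + 0.219·0.8200) = 0.13680/0.31638 = 0.4324.
Update on result 2 ('no-match'): P(H) ← 0.24·0.4324 / (0.24·0.4324 + 0.781·0.5676) = 0.10377/0.54708 = 0.1897.

Posterior P(H) ≈ 0.1897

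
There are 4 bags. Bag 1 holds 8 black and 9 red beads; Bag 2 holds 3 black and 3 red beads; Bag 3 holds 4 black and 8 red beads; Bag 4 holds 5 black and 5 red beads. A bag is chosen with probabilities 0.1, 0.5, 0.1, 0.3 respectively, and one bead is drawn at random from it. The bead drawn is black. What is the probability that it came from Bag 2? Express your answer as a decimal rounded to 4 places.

Posterior probability ≈ 0.5204

Tabulate prior·likelihood by source: [1] prior 0.1, lik 0.4706, product 0.04706; [2] prior 0.5, lik 0.5, product 0.2500; [3] prior 0.1, lik 0.3333, product 0.03333; [4] prior 0.3, lik 0.5, product 0.1500.
Normalizing constant = 0.48039; the posterior for Bag 2 is its product over the sum, 0.2500/0.48039 = 0.5204.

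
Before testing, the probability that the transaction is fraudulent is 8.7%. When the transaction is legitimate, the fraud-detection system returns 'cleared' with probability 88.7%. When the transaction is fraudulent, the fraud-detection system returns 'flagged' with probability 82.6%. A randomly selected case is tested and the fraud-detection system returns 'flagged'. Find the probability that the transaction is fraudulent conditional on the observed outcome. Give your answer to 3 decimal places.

P(H | E) ≈ 0.411

Let H be the event that the transaction is fraudulent. P(H) = 0.087, so P(¬H) = 0.913. With E the 'flagged' result, P(E|H) = 0.826 and P(E|¬H) = 0.113.
P(E) = 0.826·0.087 + 0.113·0.913 = 0.071862 + 0.10317 = 0.17503.
By Bayes' theorem, P(H|E) = 0.071862 / 0.17503 = 0.411.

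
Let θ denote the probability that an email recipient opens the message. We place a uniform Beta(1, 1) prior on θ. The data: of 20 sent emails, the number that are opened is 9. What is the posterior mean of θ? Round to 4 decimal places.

Observing 9 successes and 11 failures updates Beta(1, 1) by adding the success and failure counts to the two shape parameters: α = 1+9 = 10, β = 1+11 = 12.
E[θ | data] = 10/(10+12) = 0.4545.

Posterior mean ≈ 0.4545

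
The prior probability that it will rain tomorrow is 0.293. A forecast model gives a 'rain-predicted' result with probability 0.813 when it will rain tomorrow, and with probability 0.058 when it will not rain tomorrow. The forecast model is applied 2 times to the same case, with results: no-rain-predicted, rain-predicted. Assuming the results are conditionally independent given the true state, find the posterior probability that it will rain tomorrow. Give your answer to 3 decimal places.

Let H be the event that it will rain tomorrow; start with P(H) = 0.293. P('rain-predicted'|H) = 0.813, P('rain-predicted'|¬H) = 0.058.
Update on result 1 ('no-rain-predicted'): P(H) ← 0.187·0.2930 / (0.187·0.2930 + 0.942·0.7070) = 0.054791/0.72079 = 0.0760.
Update on result 2 ('rain-predicted'): P(H) ← 0.813·0.0760 / (0.813·0.0760 + 0.058·0.9240) = 0.061801/0.11539 = 0.5356.

Posterior P(H) ≈ 0.536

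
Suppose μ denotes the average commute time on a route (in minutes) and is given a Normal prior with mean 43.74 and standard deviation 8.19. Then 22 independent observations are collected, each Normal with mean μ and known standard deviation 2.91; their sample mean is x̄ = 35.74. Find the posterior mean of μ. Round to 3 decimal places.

With known σ, the Normal prior is conjugate. Weight on the data is w = (n/σ²)/(n/σ² + 1/τ₀²) = 2.59799/(2.59799+0.0149084) = 0.99429.
Posterior mean = w·x̄ + (1−w)·μ₀ = 0.99429·35.74 + 0.0057057·43.74 = 35.786.

Posterior mean ≈ 35.786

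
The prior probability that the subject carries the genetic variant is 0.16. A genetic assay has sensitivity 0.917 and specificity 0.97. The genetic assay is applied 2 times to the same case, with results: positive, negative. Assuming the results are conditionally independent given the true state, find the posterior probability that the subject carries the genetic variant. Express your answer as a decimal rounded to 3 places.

Let H be the event that the subject carries the genetic variant; start with P(H) = 0.16. P('positive'|H) = 0.917, P('positive'|¬H) = 0.03.
Update on result 1 ('positive'): P(H) ← 0.917·0.1600 / (0.917·0.1600 + 0.03·0.8400) = 0.14672/0.17192 = 0.8534.
Update on result 2 ('negative'): P(H) ← 0.083·0.8534 / (0.083·0.8534 + 0.97·0.1466) = 0.070834/0.21302 = 0.3325.

Posterior P(H) ≈ 0.333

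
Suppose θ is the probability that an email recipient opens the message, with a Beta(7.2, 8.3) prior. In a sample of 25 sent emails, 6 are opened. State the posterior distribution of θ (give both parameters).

The binomial likelihood is conjugate to the Beta prior: with 6 successes and 19 failures, the posterior is Beta(7.2+6, 8.3+19) = Beta(13.2, 27.3).

Posterior: Beta(13.2, 27.3)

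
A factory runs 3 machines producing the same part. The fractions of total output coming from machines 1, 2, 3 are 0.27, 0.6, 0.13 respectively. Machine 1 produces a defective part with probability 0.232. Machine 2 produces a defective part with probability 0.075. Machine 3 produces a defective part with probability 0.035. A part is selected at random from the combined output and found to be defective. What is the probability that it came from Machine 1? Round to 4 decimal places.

Tabulate prior·likelihood by source: [1] prior 0.27, lik 0.232, product 0.06264; [2] prior 0.6, lik 0.075, product 0.04500; [3] prior 0.13, lik 0.035, product 0.004550.
Normalizing constant = 0.11219; the posterior for Machine 1 is its product over the sum, 0.06264/0.11219 = 0.5583.

Posterior probability ≈ 0.5583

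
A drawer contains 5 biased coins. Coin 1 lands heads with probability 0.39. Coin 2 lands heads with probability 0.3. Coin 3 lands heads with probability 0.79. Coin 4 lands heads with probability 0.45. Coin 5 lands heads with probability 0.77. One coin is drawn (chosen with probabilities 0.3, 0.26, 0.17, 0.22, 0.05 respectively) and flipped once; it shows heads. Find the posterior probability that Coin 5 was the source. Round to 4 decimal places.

Posterior probability ≈ 0.0825

P(heads|C1) = 0.39; P(heads|C2) = 0.3; P(heads|C3) = 0.79; P(heads|C4) = 0.45; P(heads|C5) = 0.77.
Prior × likelihood for each source: 0.3·0.39=0.1170, 0.26·0.3=0.07800, 0.17·0.79=0.1343, 0.22·0.45=0.09900, 0.05·0.77=0.03850. Summing gives P(heads) = 0.46680.
P(Coin 5 | heads) = 0.03850 / 0.46680 = 0.0825.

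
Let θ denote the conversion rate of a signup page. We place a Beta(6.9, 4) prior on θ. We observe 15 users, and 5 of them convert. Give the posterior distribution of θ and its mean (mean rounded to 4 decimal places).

Observing 5 successes and 10 failures updates Beta(6.9, 4) by adding the success and failure counts to the two shape parameters: α = 6.9+5 = 11.9, β = 4+10 = 14.
Posterior mean = α/(α+β) = 11.9/25.9 = 0.4595.

Posterior: Beta(11.9, 14); mean ≈ 0.4595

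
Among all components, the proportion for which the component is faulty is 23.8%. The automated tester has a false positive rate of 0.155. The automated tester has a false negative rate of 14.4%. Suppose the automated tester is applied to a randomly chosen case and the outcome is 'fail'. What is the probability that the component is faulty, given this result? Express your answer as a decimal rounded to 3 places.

P(H | E) ≈ 0.633

Write H for 'the component is faulty'. Prior odds H:¬H = 0.238/0.762 = 0.31234. For the 'fail' outcome, the likelihood ratio is 0.856/0.155 = 5.5226.
Posterior odds = 0.31234 × 5.5226 = 1.7249, so P(H|E) = 1.7249/(1+1.7249) = 0.633.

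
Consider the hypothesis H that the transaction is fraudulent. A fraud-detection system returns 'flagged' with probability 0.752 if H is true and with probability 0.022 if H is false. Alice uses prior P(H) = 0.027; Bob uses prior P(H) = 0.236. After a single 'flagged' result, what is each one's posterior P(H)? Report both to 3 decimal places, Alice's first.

Alice: 0.487; Bob: 0.913

P('+'|H) = 0.752, P('+'|¬H) = 0.022.
Alice: numerator 0.752·0.027 = 0.020304; evidence = 0.020304+0.022·0.973 = 0.041710; posterior = 0.487.
Bob: numerator 0.752·0.236 = 0.17747; evidence = 0.17747+0.022·0.764 = 0.19428; posterior = 0.913.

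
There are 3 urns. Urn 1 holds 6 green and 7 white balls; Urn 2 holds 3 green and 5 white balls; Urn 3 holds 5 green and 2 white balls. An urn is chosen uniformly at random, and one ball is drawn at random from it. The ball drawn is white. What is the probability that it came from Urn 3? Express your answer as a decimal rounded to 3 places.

Posterior probability ≈ 0.197

P(white|Urn 1) = 0.5385; P(white|Urn 2) = 0.625; P(white|Urn 3) = 0.2857.
Prior × likelihood for each source: 0.333333·0.5385=0.1795, 0.333333·0.625=0.2083, 0.333333·0.2857=0.09524. Summing gives P(white) = 0.48306.
P(Urn 3 | white) = 0.09524 / 0.48306 = 0.197.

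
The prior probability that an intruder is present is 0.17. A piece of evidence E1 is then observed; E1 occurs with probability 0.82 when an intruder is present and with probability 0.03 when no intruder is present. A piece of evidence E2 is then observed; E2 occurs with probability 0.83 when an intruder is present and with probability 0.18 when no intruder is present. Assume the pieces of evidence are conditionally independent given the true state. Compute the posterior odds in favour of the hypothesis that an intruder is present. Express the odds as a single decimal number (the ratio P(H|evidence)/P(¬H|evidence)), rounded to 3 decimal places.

Prior odds = 0.17/(1−0.17) = 0.20482.
Likelihood ratio for E1 = 0.82/0.03 = 27.333.
Likelihood ratio for E2 = 0.83/0.18 = 4.6111.
Posterior odds = prior odds × LR₁ × LR₂ = 25.815.

Posterior odds ≈ 25.815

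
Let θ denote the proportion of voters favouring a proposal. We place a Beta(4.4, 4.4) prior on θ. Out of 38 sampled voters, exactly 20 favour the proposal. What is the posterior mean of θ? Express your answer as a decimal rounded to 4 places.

Posterior mean ≈ 0.5214

The binomial likelihood is conjugate to the Beta prior: with 20 successes and 18 failures, the posterior is Beta(4.4+20, 4.4+18) = Beta(24.4, 22.4).
E[θ | data] = 24.4/(24.4+22.4) = 0.5214.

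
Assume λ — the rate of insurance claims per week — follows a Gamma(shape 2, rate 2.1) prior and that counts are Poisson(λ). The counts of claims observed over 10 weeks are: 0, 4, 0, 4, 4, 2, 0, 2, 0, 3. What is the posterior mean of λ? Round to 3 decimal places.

Total count ∑xᵢ = 19 over n = 10 weeks.
Gamma is conjugate to the Poisson likelihood: posterior is Gamma(shape = 2+19 = 21, rate = 2.1+10 = 12.1).
E[λ | data] = 21/12.1 = 1.736.

Posterior mean ≈ 1.736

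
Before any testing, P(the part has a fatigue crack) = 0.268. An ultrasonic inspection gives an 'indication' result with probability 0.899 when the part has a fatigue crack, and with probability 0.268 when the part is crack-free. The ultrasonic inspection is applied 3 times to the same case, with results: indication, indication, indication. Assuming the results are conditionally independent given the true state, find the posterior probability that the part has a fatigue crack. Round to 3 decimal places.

With H the event that the part has a fatigue crack, the joint likelihood of the observed sequence is P(data|H) = 0.899·0.899·0.899 = 0.72657 and P(data|¬H) = 0.268·0.268·0.268 = 0.019249.
Bayes: P(H|data) = 0.268·0.72657 / (0.268·0.72657 + 0.732·0.019249) = 0.19472/0.20881 = 0.9325.

Posterior P(H) ≈ 0.933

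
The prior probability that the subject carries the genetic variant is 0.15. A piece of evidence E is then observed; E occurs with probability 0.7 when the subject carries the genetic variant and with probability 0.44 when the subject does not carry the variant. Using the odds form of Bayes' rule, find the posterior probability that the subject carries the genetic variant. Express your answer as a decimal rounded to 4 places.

Posterior probability ≈ 0.2192

Prior odds = 0.15/(1−0.15) = 0.17647.
Likelihood ratio for E = 0.7/0.44 = 1.5909.
Posterior odds = prior odds × LR = 0.28075.
Posterior probability = odds/(1+odds) = 0.28075/1.2807 = 0.2192.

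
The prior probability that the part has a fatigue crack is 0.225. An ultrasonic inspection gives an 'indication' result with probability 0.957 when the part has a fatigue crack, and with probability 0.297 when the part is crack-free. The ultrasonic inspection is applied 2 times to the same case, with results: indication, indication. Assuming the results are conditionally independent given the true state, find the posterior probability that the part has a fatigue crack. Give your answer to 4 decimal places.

Posterior P(H) ≈ 0.7509

Let H be the event that the part has a fatigue crack; start with P(H) = 0.225. P('indication'|H) = 0.957, P('indication'|¬H) = 0.297.
Update on result 1 ('indication'): P(H) ← 0.957·0.2250 / (0.957·0.2250 + 0.297·0.7750) = 0.21532/0.44550 = 0.4833.
Update on result 2 ('indication'): P(H) ← 0.957·0.4833 / (0.957·0.4833 + 0.297·0.5167) = 0.46255/0.61600 = 0.7509.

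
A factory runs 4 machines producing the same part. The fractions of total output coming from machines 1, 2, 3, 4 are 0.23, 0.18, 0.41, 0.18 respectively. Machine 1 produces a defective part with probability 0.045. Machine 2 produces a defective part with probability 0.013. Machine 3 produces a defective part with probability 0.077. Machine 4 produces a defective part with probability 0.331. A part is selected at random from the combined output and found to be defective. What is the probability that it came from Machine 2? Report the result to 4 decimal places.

Posterior probability ≈ 0.0225

P(defective|M1) = 0.045; P(defective|M2) = 0.013; P(defective|M3) = 0.077; P(defective|M4) = 0.331.
Prior × likelihood for each source: 0.23·0.045=0.01035, 0.18·0.013=0.002340, 0.41·0.077=0.03157, 0.18·0.331=0.05958. Summing gives P(defective) = 0.10384.
P(Machine 2 | defective) = 0.002340 / 0.10384 = 0.0225.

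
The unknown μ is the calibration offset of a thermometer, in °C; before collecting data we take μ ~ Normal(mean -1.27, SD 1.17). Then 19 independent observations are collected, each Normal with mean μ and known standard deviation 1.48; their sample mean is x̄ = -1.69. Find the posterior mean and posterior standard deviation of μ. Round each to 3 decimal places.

Prior precision 1/τ₀² = 1/1.17² = 0.730514; data precision n/σ² = 19/1.48² = 8.67421.
Posterior precision = 0.730514 + 8.67421 = 9.40473, giving posterior SD = 1/√9.40473 = 0.326.
Posterior mean = (0.730514·-1.27 + 8.67421·-1.69) / 9.40473 = -1.657.

Posterior mean ≈ -1.657; posterior SD ≈ 0.326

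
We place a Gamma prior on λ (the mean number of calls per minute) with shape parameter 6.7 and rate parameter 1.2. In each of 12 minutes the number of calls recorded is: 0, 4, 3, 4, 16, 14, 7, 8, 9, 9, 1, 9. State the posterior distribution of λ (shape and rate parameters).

The Poisson likelihood adds the total count to the shape and the number of exposure periods to the rate. Here ∑xᵢ = 84 and n = 12, so shape 6.7→90.7 and rate 1.2→13.2.

Posterior: Gamma(shape=90.7, rate=13.2)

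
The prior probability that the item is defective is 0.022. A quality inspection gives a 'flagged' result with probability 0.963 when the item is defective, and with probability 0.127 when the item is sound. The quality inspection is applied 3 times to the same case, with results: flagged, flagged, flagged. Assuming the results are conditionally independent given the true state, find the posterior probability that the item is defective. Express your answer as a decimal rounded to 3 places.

Let H be the event that the item is defective; start with P(H) = 0.022. P('flagged'|H) = 0.963, P('flagged'|¬H) = 0.127.
Update on result 1 ('flagged'): P(H) ← 0.963·0.0220 / (0.963·0.0220 + 0.127·0.9780) = 0.021186/0.14539 = 0.1457.
Update on result 2 ('flagged'): P(H) ← 0.963·0.1457 / (0.963·0.1457 + 0.127·0.8543) = 0.14032/0.24882 = 0.5640.
Update on result 3 ('flagged'): P(H) ← 0.963·0.5640 / (0.963·0.5640 + 0.127·0.4360) = 0.54310/0.59847 = 0.9075.

Posterior P(H) ≈ 0.907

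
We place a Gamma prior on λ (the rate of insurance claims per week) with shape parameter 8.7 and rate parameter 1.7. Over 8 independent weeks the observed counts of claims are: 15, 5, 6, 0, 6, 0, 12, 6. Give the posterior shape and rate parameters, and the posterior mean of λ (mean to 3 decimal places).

Posterior: Gamma(shape=58.7, rate=9.7); mean ≈ 6.052

The Poisson likelihood adds the total count to the shape and the number of exposure periods to the rate. Here ∑xᵢ = 50 and n = 8, so shape 8.7→58.7 and rate 1.7→9.7.
Posterior mean = shape/rate = 58.7/9.7 = 6.052.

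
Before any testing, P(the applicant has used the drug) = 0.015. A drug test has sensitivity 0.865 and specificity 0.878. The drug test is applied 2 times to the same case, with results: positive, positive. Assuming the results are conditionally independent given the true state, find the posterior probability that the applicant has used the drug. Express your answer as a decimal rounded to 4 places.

With H the event that the applicant has used the drug, the joint likelihood of the observed sequence is P(data|H) = 0.865·0.865 = 0.74823 and P(data|¬H) = 0.122·0.122 = 0.014884.
Bayes: P(H|data) = 0.015·0.74823 / (0.015·0.74823 + 0.985·0.014884) = 0.011223/0.025884 = 0.4336.

Posterior P(H) ≈ 0.4336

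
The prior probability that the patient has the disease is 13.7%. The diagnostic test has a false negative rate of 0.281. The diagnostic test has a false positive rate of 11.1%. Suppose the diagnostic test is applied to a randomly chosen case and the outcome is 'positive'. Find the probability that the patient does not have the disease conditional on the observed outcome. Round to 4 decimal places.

Let H be the event that the patient has the disease. P(H) = 0.137, so P(¬H) = 0.863. With E the 'positive' result, P(E|H) = 0.719 and P(E|¬H) = 0.111.
P(E) = 0.719·0.137 + 0.111·0.863 = 0.098503 + 0.095793 = 0.19430.
By Bayes' theorem, P(H|E) = 0.098503 / 0.19430 = 0.5070. Hence P(¬H|E) = 1 − 0.5070 = 0.4930.

P(¬H | E) ≈ 0.4930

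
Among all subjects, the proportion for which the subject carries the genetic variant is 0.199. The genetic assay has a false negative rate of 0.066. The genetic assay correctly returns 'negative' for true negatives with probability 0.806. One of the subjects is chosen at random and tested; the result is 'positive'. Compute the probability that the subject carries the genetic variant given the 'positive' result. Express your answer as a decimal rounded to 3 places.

P(H | E) ≈ 0.545

Write H for 'the subject carries the genetic variant'. Prior odds H:¬H = 0.199/0.801 = 0.24844. For the 'positive' outcome, the likelihood ratio is 0.934/0.194 = 4.8144.
Posterior odds = 0.24844 × 4.8144 = 1.1961, so P(H|E) = 1.1961/(1+1.1961) = 0.545.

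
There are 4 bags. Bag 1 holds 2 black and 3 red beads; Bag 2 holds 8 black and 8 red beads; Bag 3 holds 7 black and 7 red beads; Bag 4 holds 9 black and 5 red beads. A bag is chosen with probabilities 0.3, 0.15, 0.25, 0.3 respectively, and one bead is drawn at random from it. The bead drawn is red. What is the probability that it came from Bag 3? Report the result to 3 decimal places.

Tabulate prior·likelihood by source: [1] prior 0.3, lik 0.6, product 0.1800; [2] prior 0.15, lik 0.5, product 0.07500; [3] prior 0.25, lik 0.5, product 0.1250; [4] prior 0.3, lik 0.3571, product 0.1071.
Normalizing constant = 0.48714; the posterior for Bag 3 is its product over the sum, 0.1250/0.48714 = 0.257.

Posterior probability ≈ 0.257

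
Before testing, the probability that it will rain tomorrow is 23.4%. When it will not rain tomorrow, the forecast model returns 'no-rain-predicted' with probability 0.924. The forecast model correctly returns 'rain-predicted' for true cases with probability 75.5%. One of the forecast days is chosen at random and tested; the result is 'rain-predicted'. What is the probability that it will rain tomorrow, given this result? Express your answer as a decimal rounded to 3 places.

Let H be the event that it will rain tomorrow. P(H) = 0.234, so P(¬H) = 0.766. With E the 'rain-predicted' result, P(E|H) = 0.755 and P(E|¬H) = 0.076.
P(E) = 0.755·0.234 + 0.076·0.766 = 0.17667 + 0.058216 = 0.23489.
By Bayes' theorem, P(H|E) = 0.17667 / 0.23489 = 0.752.

P(H | E) ≈ 0.752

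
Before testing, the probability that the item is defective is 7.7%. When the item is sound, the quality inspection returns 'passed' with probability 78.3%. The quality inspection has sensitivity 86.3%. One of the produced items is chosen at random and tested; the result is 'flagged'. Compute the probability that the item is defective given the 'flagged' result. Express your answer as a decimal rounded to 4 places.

Let H be the event that the item is defective. P(H) = 0.077, so P(¬H) = 0.923. With E the 'flagged' result, P(E|H) = 0.863 and P(E|¬H) = 0.217.
P(E) = 0.863·0.077 + 0.217·0.923 = 0.066451 + 0.20029 = 0.26674.
By Bayes' theorem, P(H|E) = 0.066451 / 0.26674 = 0.2491.

P(H | E) ≈ 0.2491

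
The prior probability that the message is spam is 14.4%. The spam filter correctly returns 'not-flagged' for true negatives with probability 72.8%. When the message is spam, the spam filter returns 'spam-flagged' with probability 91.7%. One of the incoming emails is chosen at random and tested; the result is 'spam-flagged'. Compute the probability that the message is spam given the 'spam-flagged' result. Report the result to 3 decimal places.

P(H | E) ≈ 0.362

Write H for 'the message is spam'. Prior odds H:¬H = 0.144/0.856 = 0.16822. For the 'spam-flagged' outcome, the likelihood ratio is 0.917/0.272 = 3.3713.
Posterior odds = 0.16822 × 3.3713 = 0.56714, so P(H|E) = 0.56714/(1+0.56714) = 0.362.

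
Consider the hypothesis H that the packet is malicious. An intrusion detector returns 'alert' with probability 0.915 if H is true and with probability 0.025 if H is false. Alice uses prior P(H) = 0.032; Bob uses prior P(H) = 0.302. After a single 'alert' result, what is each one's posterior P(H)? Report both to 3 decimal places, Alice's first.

Alice: 0.547; Bob: 0.941

The likelihood ratio for an 'alert' result is 0.915/0.025 = 36.600.
Alice: prior odds 0.032/0.968 = 0.033058; posterior odds 1.2099; posterior probability 0.547.
Bob: prior odds 0.302/0.698 = 0.43266; posterior odds 15.836; posterior probability 0.941.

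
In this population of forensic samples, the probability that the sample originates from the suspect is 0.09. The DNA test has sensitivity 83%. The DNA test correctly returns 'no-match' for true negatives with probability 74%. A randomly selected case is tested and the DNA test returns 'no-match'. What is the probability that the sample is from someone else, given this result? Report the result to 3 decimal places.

P(¬H | E) ≈ 0.978

Let H be the event that the sample originates from the suspect. P(H) = 0.09, so P(¬H) = 0.91. With E the 'no-match' result, P(E|H) = 0.17 and P(E|¬H) = 0.74.
P(E) = 0.17·0.09 + 0.74·0.91 = 0.015300 + 0.67340 = 0.68870.
By Bayes' theorem, P(H|E) = 0.015300 / 0.68870 = 0.022. Hence P(¬H|E) = 1 − 0.022 = 0.978.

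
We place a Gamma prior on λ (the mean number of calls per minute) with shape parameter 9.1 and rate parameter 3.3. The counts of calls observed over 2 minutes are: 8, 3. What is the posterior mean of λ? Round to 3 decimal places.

Posterior mean ≈ 3.792

Total count ∑xᵢ = 11 over n = 2 minutes.
Gamma is conjugate to the Poisson likelihood: posterior is Gamma(shape = 9.1+11 = 20.1, rate = 3.3+2 = 5.3).
E[λ | data] = 20.1/5.3 = 3.792.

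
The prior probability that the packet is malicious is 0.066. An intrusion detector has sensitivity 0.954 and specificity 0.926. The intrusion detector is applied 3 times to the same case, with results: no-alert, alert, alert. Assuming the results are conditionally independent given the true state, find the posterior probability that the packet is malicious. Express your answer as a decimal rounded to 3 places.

Let H be the event that the packet is malicious; start with P(H) = 0.066. P('alert'|H) = 0.954, P('alert'|¬H) = 0.074.
Update on result 1 ('no-alert'): P(H) ← 0.046·0.0660 / (0.046·0.0660 + 0.926·0.9340) = 0.0030360/0.86792 = 0.0035.
Update on result 2 ('alert'): P(H) ← 0.954·0.0035 / (0.954·0.0035 + 0.074·0.9965) = 0.0033371/0.077078 = 0.0433.
Update on result 3 ('alert'): P(H) ← 0.954·0.0433 / (0.954·0.0433 + 0.074·0.9567) = 0.041304/0.11210 = 0.3685.

Posterior P(H) ≈ 0.368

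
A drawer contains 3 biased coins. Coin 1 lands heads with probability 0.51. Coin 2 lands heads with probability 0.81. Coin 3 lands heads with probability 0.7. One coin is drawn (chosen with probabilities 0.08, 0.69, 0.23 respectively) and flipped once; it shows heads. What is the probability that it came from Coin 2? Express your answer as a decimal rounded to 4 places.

Posterior probability ≈ 0.7347

P(heads|C1) = 0.51; P(heads|C2) = 0.81; P(heads|C3) = 0.7.
Prior × likelihood for each source: 0.08·0.51=0.04080, 0.69·0.81=0.5589, 0.23·0.7=0.1610. Summing gives P(heads) = 0.76070.
P(Coin 2 | heads) = 0.5589 / 0.76070 = 0.7347.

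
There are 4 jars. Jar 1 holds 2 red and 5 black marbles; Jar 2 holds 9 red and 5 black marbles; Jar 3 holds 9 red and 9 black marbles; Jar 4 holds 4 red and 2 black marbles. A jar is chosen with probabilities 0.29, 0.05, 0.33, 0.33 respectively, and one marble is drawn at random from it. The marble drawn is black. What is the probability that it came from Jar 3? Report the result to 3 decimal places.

P(black|Jar 1) = 0.7143; P(black|Jar 2) = 0.3571; P(black|Jar 3) = 0.5; P(black|Jar 4) = 0.3333.
Prior × likelihood for each source: 0.29·0.7143=0.2071, 0.05·0.3571=0.01786, 0.33·0.5=0.1650, 0.33·0.3333=0.1100. Summing gives P(black) = 0.50000.
P(Jar 3 | black) = 0.1650 / 0.50000 = 0.330.

Posterior probability ≈ 0.330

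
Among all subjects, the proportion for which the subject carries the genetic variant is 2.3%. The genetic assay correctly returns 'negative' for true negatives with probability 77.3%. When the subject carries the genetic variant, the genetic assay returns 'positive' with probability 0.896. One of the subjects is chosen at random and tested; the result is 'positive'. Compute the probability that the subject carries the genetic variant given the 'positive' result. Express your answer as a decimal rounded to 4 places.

Write H for 'the subject carries the genetic variant'. Prior odds H:¬H = 0.023/0.977 = 0.023541. For the 'positive' outcome, the likelihood ratio is 0.896/0.227 = 3.9471.
Posterior odds = 0.023541 × 3.9471 = 0.092921, so P(H|E) = 0.092921/(1+0.092921) = 0.0850.

P(H | E) ≈ 0.0850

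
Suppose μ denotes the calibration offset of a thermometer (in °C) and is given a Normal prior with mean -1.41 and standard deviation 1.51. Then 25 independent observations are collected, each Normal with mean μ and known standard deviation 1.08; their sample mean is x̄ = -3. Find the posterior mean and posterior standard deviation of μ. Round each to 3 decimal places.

Prior precision 1/τ₀² = 1/1.51² = 0.438577; data precision n/σ² = 25/1.08² = 21.4335.
Posterior precision = 0.438577 + 21.4335 = 21.8720, giving posterior SD = 1/√21.8720 = 0.214.
Posterior mean = (0.438577·-1.41 + 21.4335·-3) / 21.8720 = -2.968.

Posterior mean ≈ -2.968; posterior SD ≈ 0.214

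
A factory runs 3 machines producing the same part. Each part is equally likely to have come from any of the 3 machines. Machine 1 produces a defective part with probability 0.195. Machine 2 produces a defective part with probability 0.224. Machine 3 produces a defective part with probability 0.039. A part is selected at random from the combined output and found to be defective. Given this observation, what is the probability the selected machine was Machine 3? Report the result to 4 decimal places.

Posterior probability ≈ 0.0852

Tabulate prior·likelihood by source: [1] prior 0.333333, lik 0.195, product 0.06500; [2] prior 0.333333, lik 0.224, product 0.07467; [3] prior 0.333333, lik 0.039, product 0.01300.
Normalizing constant = 0.15267; the posterior for Machine 3 is its product over the sum, 0.01300/0.15267 = 0.0852.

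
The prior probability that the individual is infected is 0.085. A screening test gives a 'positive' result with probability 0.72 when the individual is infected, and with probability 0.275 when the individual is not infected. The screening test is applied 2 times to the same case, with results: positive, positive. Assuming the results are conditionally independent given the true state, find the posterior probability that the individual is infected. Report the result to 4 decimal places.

Posterior P(H) ≈ 0.3890

Let H be the event that the individual is infected; start with P(H) = 0.085. P('positive'|H) = 0.72, P('positive'|¬H) = 0.275.
Update on result 1 ('positive'): P(H) ← 0.72·0.0850 / (0.72·0.0850 + 0.275·0.9150) = 0.061200/0.31283 = 0.1956.
Update on result 2 ('positive'): P(H) ← 0.72·0.1956 / (0.72·0.1956 + 0.275·0.8044) = 0.14086/0.36206 = 0.3890.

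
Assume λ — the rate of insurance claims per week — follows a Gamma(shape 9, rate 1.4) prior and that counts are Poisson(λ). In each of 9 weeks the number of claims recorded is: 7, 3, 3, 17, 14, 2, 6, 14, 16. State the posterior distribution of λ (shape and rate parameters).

Posterior: Gamma(shape=91, rate=10.4)

Total count ∑xᵢ = 82 over n = 9 weeks.
Gamma is conjugate to the Poisson likelihood: posterior is Gamma(shape = 9+82 = 91, rate = 1.4+9 = 10.4).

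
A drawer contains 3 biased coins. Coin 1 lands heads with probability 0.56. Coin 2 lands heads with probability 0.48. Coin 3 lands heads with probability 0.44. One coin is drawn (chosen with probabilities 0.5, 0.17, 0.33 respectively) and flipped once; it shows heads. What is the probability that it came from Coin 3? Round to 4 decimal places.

Posterior probability ≈ 0.2865

Tabulate prior·likelihood by source: [1] prior 0.5, lik 0.56, product 0.2800; [2] prior 0.17, lik 0.48, product 0.08160; [3] prior 0.33, lik 0.44, product 0.1452.
Normalizing constant = 0.50680; the posterior for Coin 3 is its product over the sum, 0.1452/0.50680 = 0.2865.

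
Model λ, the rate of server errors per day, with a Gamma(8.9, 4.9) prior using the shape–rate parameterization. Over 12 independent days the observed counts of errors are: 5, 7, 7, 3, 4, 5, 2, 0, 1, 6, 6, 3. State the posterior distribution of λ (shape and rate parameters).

Total count ∑xᵢ = 49 over n = 12 days.
Gamma is conjugate to the Poisson likelihood: posterior is Gamma(shape = 8.9+49 = 57.9, rate = 4.9+12 = 16.9).

Posterior: Gamma(shape=57.9, rate=16.9)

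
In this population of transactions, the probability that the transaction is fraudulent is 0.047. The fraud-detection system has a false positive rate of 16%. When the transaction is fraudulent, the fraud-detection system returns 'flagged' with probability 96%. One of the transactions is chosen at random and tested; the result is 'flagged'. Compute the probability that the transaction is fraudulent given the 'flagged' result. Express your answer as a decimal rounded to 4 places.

P(H | E) ≈ 0.2283

Let H be the event that the transaction is fraudulent. P(H) = 0.047, so P(¬H) = 0.953. With E the 'flagged' result, P(E|H) = 0.96 and P(E|¬H) = 0.16.
P(E) = 0.96·0.047 + 0.16·0.953 = 0.045120 + 0.15248 = 0.19760.
By Bayes' theorem, P(H|E) = 0.045120 / 0.19760 = 0.2283.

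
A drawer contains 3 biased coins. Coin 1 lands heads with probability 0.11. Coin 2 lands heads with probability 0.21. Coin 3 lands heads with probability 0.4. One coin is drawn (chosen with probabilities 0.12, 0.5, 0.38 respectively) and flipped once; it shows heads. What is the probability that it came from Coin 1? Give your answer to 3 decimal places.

Posterior probability ≈ 0.049

P(heads|C1) = 0.11; P(heads|C2) = 0.21; P(heads|C3) = 0.4.
Prior × likelihood for each source: 0.12·0.11=0.01320, 0.5·0.21=0.1050, 0.38·0.4=0.1520. Summing gives P(heads) = 0.27020.
P(Coin 1 | heads) = 0.01320 / 0.27020 = 0.049.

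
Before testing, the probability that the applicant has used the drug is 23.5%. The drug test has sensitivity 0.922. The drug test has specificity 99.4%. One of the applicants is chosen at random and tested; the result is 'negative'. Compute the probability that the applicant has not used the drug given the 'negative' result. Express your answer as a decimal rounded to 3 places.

Let H be the event that the applicant has used the drug. P(H) = 0.235, so P(¬H) = 0.765. With E the 'negative' result, P(E|H) = 0.078 and P(E|¬H) = 0.994.
P(E) = 0.078·0.235 + 0.994·0.765 = 0.018330 + 0.76041 = 0.77874.
By Bayes' theorem, P(H|E) = 0.018330 / 0.77874 = 0.024. Hence P(¬H|E) = 1 − 0.024 = 0.976.

P(¬H | E) ≈ 0.976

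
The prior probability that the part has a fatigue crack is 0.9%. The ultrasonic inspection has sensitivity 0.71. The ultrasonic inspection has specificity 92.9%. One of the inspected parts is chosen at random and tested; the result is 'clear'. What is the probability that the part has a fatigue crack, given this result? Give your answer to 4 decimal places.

P(H | E) ≈ 0.0028

Let H be the event that the part has a fatigue crack. P(H) = 0.009, so P(¬H) = 0.991. With E the 'clear' result, P(E|H) = 0.29 and P(E|¬H) = 0.929.
P(E) = 0.29·0.009 + 0.929·0.991 = 0.0026100 + 0.92064 = 0.92325.
By Bayes' theorem, P(H|E) = 0.0026100 / 0.92325 = 0.0028.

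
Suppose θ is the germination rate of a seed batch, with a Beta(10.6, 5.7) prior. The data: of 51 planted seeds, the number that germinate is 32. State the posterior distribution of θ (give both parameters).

Observing 32 successes and 19 failures updates Beta(10.6, 5.7) by adding the success and failure counts to the two shape parameters: α = 10.6+32 = 42.6, β = 5.7+19 = 24.7.

Posterior: Beta(42.6, 24.7)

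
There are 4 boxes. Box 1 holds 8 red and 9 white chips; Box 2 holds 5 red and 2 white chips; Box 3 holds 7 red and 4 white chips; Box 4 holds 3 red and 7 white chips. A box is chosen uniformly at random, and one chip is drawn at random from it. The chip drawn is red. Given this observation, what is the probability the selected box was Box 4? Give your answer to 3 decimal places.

Tabulate prior·likelihood by source: [1] prior 0.25, lik 0.4706, product 0.1176; [2] prior 0.25, lik 0.7143, product 0.1786; [3] prior 0.25, lik 0.6364, product 0.1591; [4] prior 0.25, lik 0.3, product 0.07500.
Normalizing constant = 0.53031; the posterior for Box 4 is its product over the sum, 0.07500/0.53031 = 0.141.

Posterior probability ≈ 0.141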